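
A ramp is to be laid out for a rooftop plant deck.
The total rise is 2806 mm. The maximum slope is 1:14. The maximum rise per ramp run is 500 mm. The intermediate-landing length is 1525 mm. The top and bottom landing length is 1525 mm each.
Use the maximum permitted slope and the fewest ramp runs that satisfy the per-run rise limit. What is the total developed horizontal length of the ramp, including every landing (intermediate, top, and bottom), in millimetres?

49959 mm

At most 500 each: 2806/500 = 5.61, giving 6 ramp runs. That means 5 intermediate landings.
Ramp run (horizontal) at 1:14: 2806 × 14 = 39284 mm.
Intermediate landings: 5 × 1525 = 7625 mm.
Top and bottom landings: 2 × 1525 = 3050 mm.
Total = 39284 + 7625 + 3050 = 49959 mm.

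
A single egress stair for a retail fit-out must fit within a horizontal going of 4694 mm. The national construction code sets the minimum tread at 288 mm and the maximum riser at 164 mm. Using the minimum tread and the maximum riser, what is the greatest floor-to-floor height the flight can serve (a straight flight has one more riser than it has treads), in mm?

2788 mm

4694 / 288 = 16.30, so 16 treads fit.
Risers = treads + 1 = 17.
Maximum height = 17 × 164 = 2788 mm.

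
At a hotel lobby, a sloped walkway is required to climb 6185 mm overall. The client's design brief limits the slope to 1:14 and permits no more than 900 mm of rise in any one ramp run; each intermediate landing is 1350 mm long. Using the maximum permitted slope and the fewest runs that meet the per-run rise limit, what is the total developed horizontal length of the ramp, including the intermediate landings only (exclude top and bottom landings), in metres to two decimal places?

94.69 m

6185 / 900 = 6.872 → round up to 7 ramp runs. That means 6 intermediate landings.
Ramp run (horizontal) at 1:14: 6185 × 14 = 86590 mm.
6 intermediate landings contribute 6 × 1350 = 8100 mm.
Total developed length = 86590 + 8100 = 94690 mm.
= 94.69 m.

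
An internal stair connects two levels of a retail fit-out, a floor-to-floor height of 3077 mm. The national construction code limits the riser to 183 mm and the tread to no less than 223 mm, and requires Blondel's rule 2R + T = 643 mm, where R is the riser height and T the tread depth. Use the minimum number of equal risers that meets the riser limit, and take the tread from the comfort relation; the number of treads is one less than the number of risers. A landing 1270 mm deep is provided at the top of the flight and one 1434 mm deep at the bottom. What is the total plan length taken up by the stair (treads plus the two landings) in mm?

7200 mm

At most 183 each: 3077/183 = 16.81, giving 17 risers.
Riser R = 3077 / 17 = 181 mm, within the 183 mm limit.
Tread T = 643 − 2 × 181 = 281 mm (≥ 223 mm).
17 risers give 16 treads; going = 16 × 281 = 4496 mm.
Add landings: 4496 + 1270 + 1434 = 7200 mm.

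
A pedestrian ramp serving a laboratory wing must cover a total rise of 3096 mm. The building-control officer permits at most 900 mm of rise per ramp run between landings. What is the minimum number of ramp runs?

⌈3096/900⌉ = 4 ramp runs.

4 runs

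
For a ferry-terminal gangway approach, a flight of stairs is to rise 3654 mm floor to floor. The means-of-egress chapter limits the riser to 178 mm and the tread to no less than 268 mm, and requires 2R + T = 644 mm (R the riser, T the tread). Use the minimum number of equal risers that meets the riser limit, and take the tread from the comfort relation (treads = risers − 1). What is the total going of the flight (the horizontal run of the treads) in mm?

At most 178 each: 3654/178 = 20.53, giving 21 risers.
R = 3654 ÷ 21 = 174 mm.
Tread T = 644 − 2 × 174 = 296 mm (≥ 268 mm).
21 risers give 20 treads; going = 20 × 296 = 5920 mm.

5920 mm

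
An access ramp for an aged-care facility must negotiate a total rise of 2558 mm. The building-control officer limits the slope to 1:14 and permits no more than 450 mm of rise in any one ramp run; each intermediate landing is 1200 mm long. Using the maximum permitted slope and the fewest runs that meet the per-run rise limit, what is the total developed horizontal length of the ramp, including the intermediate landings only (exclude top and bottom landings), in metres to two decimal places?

⌈2558/450⌉ = 6 ramp runs. That means 5 intermediate landings.
Horizontal run for 2558 mm of rise at 1:14 is 2558 × 14 = 35812 mm.
5 intermediate landings contribute 5 × 1200 = 6000 mm.
Total developed length = 35812 + 6000 = 41812 mm.
= 41.81 m.

41.81 m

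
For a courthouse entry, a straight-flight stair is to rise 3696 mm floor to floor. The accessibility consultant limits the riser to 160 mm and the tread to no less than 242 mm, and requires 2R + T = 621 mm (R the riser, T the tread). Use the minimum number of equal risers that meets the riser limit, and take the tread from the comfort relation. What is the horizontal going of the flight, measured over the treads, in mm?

3696 / 160 = 23.100 → round up to 24 risers.
Riser R = 3696 / 24 = 154 mm, within the 160 mm limit.
T = 621 − 2·154 = 313 mm, which satisfies the 242 mm minimum.
Going = (24 − 1) × 313 = 7199 mm.

7199 mm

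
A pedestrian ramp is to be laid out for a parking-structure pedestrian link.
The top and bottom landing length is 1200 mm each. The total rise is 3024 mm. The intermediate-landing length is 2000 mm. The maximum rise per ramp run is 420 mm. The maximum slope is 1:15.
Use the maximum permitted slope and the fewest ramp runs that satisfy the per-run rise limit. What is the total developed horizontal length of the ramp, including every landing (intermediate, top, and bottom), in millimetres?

At most 420 each: 3024/420 = 7.20, giving 8 ramp runs. That means 7 intermediate landings.
Ramp run (horizontal) at 1:15: 3024 × 15 = 45360 mm.
Intermediate landings: 7 × 2000 = 14000 mm.
Top and bottom landings: 2 × 1200 = 2400 mm.
Total = 45360 + 14000 + 2400 = 61760 mm.

61760 mm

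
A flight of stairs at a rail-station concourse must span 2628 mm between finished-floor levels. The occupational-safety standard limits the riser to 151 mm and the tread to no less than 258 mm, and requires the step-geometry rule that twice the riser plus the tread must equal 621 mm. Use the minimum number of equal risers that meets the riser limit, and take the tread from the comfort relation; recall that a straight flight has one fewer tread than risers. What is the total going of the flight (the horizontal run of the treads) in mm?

⌈2628/151⌉ = 18 risers.
Riser R = 2628 / 18 = 146 mm, within the 151 mm limit.
Tread T = 621 − 2 × 146 = 329 mm (≥ 258 mm).
Going = (18 − 1) × 329 = 5593 mm.

5593 mm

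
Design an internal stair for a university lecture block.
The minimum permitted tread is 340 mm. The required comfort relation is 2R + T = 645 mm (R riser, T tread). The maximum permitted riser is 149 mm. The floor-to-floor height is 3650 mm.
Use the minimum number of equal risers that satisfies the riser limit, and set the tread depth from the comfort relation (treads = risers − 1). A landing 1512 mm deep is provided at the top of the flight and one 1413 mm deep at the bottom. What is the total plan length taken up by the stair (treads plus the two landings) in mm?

11397 mm

3650 / 149 = 24.50, so 25 risers are needed.
R = 3650 ÷ 25 = 146 mm.
From 2R + T = 645: T = 645 − 292 = 353 mm.
Treads = 25 − 1 = 24; going = 24 × 353 = 8472 mm.
Add landings: 8472 + 1512 + 1413 = 11397 mm.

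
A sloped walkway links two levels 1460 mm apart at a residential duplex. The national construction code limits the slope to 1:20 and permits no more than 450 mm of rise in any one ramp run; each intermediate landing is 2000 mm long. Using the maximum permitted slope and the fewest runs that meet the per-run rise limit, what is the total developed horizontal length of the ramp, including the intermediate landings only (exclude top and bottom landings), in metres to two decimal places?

⌈1460/450⌉ = 4 ramp runs. That means 3 intermediate landings.
Ramp run (horizontal) at 1:20: 1460 × 20 = 29200 mm.
Intermediate landings: 3 × 2000 = 6000 mm.
Developed length = 29200 + 6000 = 35200 mm.
= 35.20 m.

35.20 m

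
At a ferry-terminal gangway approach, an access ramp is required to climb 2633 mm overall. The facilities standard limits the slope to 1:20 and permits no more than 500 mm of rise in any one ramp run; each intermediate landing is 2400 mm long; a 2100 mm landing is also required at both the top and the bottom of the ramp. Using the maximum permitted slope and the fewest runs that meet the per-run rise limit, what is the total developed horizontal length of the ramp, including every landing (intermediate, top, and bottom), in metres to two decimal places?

At most 500 each: 2633/500 = 5.27, giving 6 ramp runs. That means 5 intermediate landings.
Ramp run (horizontal) at 1:20: 2633 × 20 = 52660 mm.
5 intermediate landings contribute 5 × 2400 = 12000 mm.
Top and bottom landings: 2 × 2100 = 4200 mm.
Total = 52660 + 12000 + 4200 = 68860 mm.
= 68.86 m.

68.86 m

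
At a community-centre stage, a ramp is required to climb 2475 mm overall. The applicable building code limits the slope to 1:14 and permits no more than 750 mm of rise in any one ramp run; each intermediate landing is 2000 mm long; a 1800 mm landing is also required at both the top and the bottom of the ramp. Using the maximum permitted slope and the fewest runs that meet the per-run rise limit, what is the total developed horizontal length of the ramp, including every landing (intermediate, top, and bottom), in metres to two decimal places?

44.25 m

2475 / 750 = 3.30, so 4 ramp runs are needed. That means 3 intermediate landings.
Ramp run (horizontal) at 1:14: 2475 × 14 = 34650 mm.
Intermediate landings: 3 × 2000 = 6000 mm.
Top and bottom landings: 2 × 1800 = 3600 mm.
Total = 34650 + 6000 + 3600 = 44250 mm.
= 44.25 m.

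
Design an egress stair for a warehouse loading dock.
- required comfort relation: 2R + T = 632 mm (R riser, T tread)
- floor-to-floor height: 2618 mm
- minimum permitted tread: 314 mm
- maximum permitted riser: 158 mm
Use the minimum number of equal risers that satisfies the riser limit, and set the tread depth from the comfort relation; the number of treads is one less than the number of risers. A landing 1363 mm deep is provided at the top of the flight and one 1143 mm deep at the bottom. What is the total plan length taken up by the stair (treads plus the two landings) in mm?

7690 mm

At most 158 each: 2618/158 = 16.57, giving 17 risers.
R = 2618 ÷ 17 = 154 mm.
From 2R + T = 632: T = 632 − 308 = 324 mm.
Going = (17 − 1) × 324 = 5184 mm.
Enclosure = 5184 + 1363 + 1143 = 7690 mm.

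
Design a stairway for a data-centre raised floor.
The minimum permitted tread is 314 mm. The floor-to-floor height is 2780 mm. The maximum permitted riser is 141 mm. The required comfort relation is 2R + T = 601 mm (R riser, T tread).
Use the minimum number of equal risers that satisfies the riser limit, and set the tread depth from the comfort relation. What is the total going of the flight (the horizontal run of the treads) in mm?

At most 141 each: 2780/141 = 19.72, giving 20 risers.
Riser R = 2780 / 20 = 139 mm, within the 141 mm limit.
Tread T = 601 − 2 × 139 = 323 mm (≥ 314 mm).
Treads = 20 − 1 = 19; going = 19 × 323 = 6137 mm.

6137 mm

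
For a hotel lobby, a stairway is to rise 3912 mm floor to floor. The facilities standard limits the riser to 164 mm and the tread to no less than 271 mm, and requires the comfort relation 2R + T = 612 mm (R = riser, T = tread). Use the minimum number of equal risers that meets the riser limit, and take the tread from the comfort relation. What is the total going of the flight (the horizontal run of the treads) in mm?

At most 164 each: 3912/164 = 23.85, giving 24 risers.
Each riser is 3912/24 = 163 mm (≤ 164 mm).
T = 612 − 2·163 = 286 mm, which satisfies the 271 mm minimum.
Going = (24 − 1) × 286 = 6578 mm.

6578 mm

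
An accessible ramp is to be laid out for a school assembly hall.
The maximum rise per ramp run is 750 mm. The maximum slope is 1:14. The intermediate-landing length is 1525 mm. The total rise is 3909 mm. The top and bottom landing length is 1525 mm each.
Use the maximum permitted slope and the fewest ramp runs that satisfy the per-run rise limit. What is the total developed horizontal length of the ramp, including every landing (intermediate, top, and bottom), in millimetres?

65401 mm

3909 / 750 = 5.21, so 6 ramp runs are needed. That means 5 intermediate landings.
Ramp run (horizontal) at 1:14: 3909 × 14 = 54726 mm.
5 intermediate landings contribute 5 × 1525 = 7625 mm.
Top and bottom landings: 2 × 1525 = 3050 mm.
Total = 54726 + 7625 + 3050 = 65401 mm.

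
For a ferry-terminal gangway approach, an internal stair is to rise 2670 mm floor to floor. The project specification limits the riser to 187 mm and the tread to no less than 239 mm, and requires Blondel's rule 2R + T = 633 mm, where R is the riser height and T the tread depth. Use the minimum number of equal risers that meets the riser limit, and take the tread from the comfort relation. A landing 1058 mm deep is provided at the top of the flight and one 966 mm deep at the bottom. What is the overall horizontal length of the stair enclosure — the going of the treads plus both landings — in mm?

5902 mm

⌈2670/187⌉ = 15 risers.
Each riser is 2670/15 = 178 mm (≤ 187 mm).
T = 633 − 2·178 = 277 mm, which satisfies the 239 mm minimum.
Going = (15 − 1) × 277 = 3878 mm.
Add landings: 3878 + 1058 + 966 = 5902 mm.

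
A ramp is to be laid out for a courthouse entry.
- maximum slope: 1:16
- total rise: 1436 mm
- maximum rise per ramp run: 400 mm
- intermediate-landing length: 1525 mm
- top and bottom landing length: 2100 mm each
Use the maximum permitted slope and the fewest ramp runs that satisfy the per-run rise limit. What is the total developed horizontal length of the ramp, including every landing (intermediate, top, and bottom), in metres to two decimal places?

At most 400 each: 1436/400 = 3.59, giving 4 ramp runs. That means 3 intermediate landings.
Horizontal run for 1436 mm of rise at 1:16 is 1436 × 16 = 22976 mm.
Intermediate landings: 3 × 1525 = 4575 mm.
Top and bottom landings: 2 × 2100 = 4200 mm.
Total = 22976 + 4575 + 4200 = 31751 mm.
= 31.75 m.

31.75 m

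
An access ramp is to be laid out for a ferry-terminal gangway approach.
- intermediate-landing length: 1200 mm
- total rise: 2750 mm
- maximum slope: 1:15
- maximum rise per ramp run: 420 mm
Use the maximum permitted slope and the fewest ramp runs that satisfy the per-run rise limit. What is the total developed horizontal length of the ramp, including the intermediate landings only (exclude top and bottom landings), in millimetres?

2750 / 420 = 6.548 → round up to 7 ramp runs. That means 6 intermediate landings.
Horizontal run for 2750 mm of rise at 1:15 is 2750 × 15 = 41250 mm.
Intermediate landings: 6 × 1200 = 7200 mm.
Total developed length = 41250 + 7200 = 48450 mm.

48450 mm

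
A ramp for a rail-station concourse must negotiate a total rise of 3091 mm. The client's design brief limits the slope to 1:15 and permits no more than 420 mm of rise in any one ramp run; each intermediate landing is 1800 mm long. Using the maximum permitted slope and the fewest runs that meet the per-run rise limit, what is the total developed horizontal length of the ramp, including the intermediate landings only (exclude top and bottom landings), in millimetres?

3091 / 420 = 7.36, so 8 ramp runs are needed. That means 7 intermediate landings.
Horizontal run for 3091 mm of rise at 1:15 is 3091 × 15 = 46365 mm.
7 intermediate landings contribute 7 × 1800 = 12600 mm.
Total developed length = 46365 + 12600 = 58965 mm.

58965 mm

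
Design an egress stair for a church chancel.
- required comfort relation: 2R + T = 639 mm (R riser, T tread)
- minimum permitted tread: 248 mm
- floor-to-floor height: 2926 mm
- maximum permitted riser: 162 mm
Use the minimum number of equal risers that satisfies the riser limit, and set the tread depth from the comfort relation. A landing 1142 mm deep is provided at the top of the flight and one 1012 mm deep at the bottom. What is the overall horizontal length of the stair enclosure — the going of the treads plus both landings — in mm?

At most 162 each: 2926/162 = 18.06, giving 19 risers.
Each riser is 2926/19 = 154 mm (≤ 162 mm).
T = 639 − 2·154 = 331 mm, which satisfies the 248 mm minimum.
Going = (19 − 1) × 331 = 5958 mm.
Enclosure = 5958 + 1142 + 1012 = 8112 mm.

8112 mm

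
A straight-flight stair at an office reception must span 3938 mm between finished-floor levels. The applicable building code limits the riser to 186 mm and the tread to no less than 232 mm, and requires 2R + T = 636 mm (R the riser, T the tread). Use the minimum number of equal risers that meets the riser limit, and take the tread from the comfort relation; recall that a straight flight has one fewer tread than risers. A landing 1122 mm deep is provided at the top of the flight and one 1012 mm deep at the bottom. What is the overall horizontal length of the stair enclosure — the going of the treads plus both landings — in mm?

7972 mm

3938 / 186 = 21.17, so 22 risers are needed.
Each riser is 3938/22 = 179 mm (≤ 186 mm).
From 2R + T = 636: T = 636 − 358 = 278 mm.
Going = (22 − 1) × 278 = 5838 mm.
Enclosure = 5838 + 1122 + 1012 = 7972 mm.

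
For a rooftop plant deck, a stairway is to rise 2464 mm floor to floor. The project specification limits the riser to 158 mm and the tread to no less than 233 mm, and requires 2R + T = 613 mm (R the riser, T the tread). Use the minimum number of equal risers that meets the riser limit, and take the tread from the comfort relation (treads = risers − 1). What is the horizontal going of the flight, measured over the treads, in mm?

2464 / 158 = 15.595 → round up to 16 risers.
Riser R = 2464 / 16 = 154 mm, within the 158 mm limit.
From 2R + T = 613: T = 613 − 308 = 305 mm.
Going = (16 − 1) × 305 = 4575 mm.

4575 mm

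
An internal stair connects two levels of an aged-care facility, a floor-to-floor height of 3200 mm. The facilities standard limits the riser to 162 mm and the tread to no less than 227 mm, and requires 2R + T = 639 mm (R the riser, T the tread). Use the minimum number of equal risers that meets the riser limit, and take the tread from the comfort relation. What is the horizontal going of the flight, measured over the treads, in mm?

⌈3200/162⌉ = 20 risers.
Each riser is 3200/20 = 160 mm (≤ 162 mm).
T = 639 − 2·160 = 319 mm, which satisfies the 227 mm minimum.
Going = (20 − 1) × 319 = 6061 mm.

6061 mm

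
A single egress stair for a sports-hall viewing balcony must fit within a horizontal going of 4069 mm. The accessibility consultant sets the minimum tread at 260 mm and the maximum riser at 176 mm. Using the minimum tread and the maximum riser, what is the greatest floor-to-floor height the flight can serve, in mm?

4069 / 260 = 15.65, so 15 treads fit.
Risers = treads + 1 = 16.
Maximum height = 16 × 176 = 2816 mm.

2816 mm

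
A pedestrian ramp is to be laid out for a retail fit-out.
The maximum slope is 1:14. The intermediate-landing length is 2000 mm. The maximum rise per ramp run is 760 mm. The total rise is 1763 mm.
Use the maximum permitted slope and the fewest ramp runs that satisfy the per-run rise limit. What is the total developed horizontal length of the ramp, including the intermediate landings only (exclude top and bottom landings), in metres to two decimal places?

At most 760 each: 1763/760 = 2.32, giving 3 ramp runs. That means 2 intermediate landings.
Ramp run (horizontal) at 1:14: 1763 × 14 = 24682 mm.
Intermediate landings: 2 × 2000 = 4000 mm.
Developed length = 24682 + 4000 = 28682 mm.
= 28.68 m.

28.68 m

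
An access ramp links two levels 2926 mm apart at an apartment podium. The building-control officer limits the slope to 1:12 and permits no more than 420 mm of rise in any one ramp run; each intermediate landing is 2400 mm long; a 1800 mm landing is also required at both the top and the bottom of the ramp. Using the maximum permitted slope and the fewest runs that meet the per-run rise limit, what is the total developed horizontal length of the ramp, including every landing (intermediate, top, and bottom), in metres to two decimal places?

2926 / 420 = 6.97, so 7 ramp runs are needed. That means 6 intermediate landings.
Horizontal run for 2926 mm of rise at 1:12 is 2926 × 12 = 35112 mm.
Intermediate landings: 6 × 2400 = 14400 mm.
Top and bottom landings: 2 × 1800 = 3600 mm.
Total = 35112 + 14400 + 3600 = 53112 mm.
= 53.11 m.

53.11 m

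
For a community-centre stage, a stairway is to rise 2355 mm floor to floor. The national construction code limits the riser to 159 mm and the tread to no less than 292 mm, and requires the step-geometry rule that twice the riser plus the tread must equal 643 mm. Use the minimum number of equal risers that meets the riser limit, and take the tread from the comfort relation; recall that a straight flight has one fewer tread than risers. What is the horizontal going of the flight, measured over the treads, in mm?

4606 mm

2355 / 159 = 14.811 → round up to 15 risers.
Each riser is 2355/15 = 157 mm (≤ 159 mm).
Tread T = 643 − 2 × 157 = 329 mm (≥ 292 mm).
Treads = 15 − 1 = 14; going = 14 × 329 = 4606 mm.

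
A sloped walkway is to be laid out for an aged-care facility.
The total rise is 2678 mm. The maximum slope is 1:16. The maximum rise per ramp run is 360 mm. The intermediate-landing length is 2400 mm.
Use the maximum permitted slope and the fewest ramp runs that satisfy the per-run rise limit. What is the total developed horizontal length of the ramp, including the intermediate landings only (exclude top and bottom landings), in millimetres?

59648 mm

2678 / 360 = 7.44, so 8 ramp runs are needed. That means 7 intermediate landings.
Horizontal run for 2678 mm of rise at 1:16 is 2678 × 16 = 42848 mm.
Intermediate landings: 7 × 2400 = 16800 mm.
Total developed length = 42848 + 16800 = 59648 mm.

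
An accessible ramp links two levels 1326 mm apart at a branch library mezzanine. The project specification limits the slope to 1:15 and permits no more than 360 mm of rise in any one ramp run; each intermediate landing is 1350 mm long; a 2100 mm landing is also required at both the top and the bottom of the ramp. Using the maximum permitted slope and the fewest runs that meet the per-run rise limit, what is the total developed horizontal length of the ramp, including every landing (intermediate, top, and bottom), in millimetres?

28140 mm

⌈1326/360⌉ = 4 ramp runs. That means 3 intermediate landings.
Ramp run (horizontal) at 1:15: 1326 × 15 = 19890 mm.
3 intermediate landings contribute 3 × 1350 = 4050 mm.
Top and bottom landings: 2 × 2100 = 4200 mm.
Total = 19890 + 4050 + 4200 = 28140 mm.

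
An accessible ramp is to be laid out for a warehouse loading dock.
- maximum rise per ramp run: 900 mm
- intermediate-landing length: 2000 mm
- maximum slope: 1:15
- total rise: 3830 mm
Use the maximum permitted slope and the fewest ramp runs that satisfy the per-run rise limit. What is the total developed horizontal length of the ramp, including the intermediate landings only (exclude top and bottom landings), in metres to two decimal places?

65.45 m

3830 / 900 = 4.256 → round up to 5 ramp runs. That means 4 intermediate landings.
Ramp run (horizontal) at 1:15: 3830 × 15 = 57450 mm.
Intermediate landings: 4 × 2000 = 8000 mm.
Total developed length = 57450 + 8000 = 65450 mm.
= 65.45 m.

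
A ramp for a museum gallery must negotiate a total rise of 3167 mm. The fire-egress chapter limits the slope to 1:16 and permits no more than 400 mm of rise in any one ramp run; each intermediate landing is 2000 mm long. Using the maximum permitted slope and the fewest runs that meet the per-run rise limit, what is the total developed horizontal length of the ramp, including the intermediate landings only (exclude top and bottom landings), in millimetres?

At most 400 each: 3167/400 = 7.92, giving 8 ramp runs. That means 7 intermediate landings.
Horizontal run for 3167 mm of rise at 1:16 is 3167 × 16 = 50672 mm.
Intermediate landings: 7 × 2000 = 14000 mm.
Total developed length = 50672 + 14000 = 64672 mm.

64672 mm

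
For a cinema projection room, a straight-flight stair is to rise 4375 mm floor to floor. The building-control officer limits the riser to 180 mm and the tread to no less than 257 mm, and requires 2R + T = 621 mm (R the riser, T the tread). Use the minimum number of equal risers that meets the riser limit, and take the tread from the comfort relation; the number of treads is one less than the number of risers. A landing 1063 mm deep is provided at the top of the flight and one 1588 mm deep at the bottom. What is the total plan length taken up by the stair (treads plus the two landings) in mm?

4375 / 180 = 24.31, so 25 risers are needed.
Riser R = 4375 / 25 = 175 mm, within the 180 mm limit.
Tread T = 621 − 2 × 175 = 271 mm (≥ 257 mm).
Treads = 25 − 1 = 24; going = 24 × 271 = 6504 mm.
Enclosure = 6504 + 1063 + 1588 = 9155 mm.

9155 mm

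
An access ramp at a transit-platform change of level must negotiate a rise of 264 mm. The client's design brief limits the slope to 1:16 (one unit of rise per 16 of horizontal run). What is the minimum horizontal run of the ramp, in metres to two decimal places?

Run = rise × 16 = 264 × 16 = 4224 mm.
4224 mm = 4.22 m.

4.22 m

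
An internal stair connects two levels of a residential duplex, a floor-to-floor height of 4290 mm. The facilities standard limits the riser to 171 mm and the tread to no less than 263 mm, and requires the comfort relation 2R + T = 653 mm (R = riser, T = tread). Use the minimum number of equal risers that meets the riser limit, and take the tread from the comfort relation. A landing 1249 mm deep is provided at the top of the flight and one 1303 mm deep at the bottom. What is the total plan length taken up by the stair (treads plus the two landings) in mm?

4290 / 171 = 25.09, so 26 risers are needed.
Each riser is 4290/26 = 165 mm (≤ 171 mm).
Tread T = 653 − 2 × 165 = 323 mm (≥ 263 mm).
Treads = 26 − 1 = 25; going = 25 × 323 = 8075 mm.
Enclosure = 8075 + 1249 + 1303 = 10627 mm.

10627 mm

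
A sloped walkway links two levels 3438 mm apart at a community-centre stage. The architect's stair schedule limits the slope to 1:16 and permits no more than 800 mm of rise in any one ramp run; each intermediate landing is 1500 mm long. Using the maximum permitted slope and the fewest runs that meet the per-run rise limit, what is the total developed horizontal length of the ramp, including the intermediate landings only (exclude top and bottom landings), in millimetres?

61008 mm

⌈3438/800⌉ = 5 ramp runs. That means 4 intermediate landings.
Ramp run (horizontal) at 1:16: 3438 × 16 = 55008 mm.
Intermediate landings: 4 × 1500 = 6000 mm.
Total developed length = 55008 + 6000 = 61008 mm.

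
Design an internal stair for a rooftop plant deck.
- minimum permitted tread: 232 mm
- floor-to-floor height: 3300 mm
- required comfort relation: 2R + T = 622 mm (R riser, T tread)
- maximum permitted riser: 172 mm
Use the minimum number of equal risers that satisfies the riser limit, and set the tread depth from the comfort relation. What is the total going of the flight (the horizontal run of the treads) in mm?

5548 mm

At most 172 each: 3300/172 = 19.19, giving 20 risers.
Each riser is 3300/20 = 165 mm (≤ 172 mm).
T = 622 − 2·165 = 292 mm, which satisfies the 232 mm minimum.
Going = (20 − 1) × 292 = 5548 mm.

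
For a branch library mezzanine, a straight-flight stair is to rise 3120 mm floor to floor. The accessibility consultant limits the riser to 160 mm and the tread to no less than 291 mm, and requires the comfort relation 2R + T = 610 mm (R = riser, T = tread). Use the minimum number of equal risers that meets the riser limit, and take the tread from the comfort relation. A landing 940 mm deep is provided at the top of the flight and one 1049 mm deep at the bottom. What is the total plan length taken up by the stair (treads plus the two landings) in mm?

7651 mm

⌈3120/160⌉ = 20 risers.
Each riser is 3120/20 = 156 mm (≤ 160 mm).
Tread T = 610 − 2 × 156 = 298 mm (≥ 291 mm).
Treads = 20 − 1 = 19; going = 19 × 298 = 5662 mm.
Add landings: 5662 + 940 + 1049 = 7651 mm.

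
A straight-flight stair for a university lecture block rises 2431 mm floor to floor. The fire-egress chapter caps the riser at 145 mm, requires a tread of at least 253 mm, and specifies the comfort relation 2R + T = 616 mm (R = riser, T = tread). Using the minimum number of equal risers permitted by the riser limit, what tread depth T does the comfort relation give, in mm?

330 mm

2431 / 145 = 16.766 → round up to 17 risers.
Riser R = 2431 / 17 = 143 mm, within the 145 mm limit.
T = 616 − 2·143 = 330 mm, which satisfies the 253 mm minimum.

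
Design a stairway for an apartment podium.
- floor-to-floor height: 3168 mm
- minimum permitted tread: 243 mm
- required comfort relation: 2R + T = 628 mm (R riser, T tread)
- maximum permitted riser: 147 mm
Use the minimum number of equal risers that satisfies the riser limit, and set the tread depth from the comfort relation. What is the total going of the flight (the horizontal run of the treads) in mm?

7140 mm

3168 / 147 = 21.55, so 22 risers are needed.
Each riser is 3168/22 = 144 mm (≤ 147 mm).
Tread T = 628 − 2 × 144 = 340 mm (≥ 243 mm).
Treads = 22 − 1 = 21; going = 21 × 340 = 7140 mm.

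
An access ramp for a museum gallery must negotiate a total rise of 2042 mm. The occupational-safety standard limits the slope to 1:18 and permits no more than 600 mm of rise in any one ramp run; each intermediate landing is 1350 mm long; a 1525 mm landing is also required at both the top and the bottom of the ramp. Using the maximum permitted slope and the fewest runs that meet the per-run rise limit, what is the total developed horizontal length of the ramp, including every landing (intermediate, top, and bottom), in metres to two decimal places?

43.86 m

⌈2042/600⌉ = 4 ramp runs. That means 3 intermediate landings.
Horizontal run for 2042 mm of rise at 1:18 is 2042 × 18 = 36756 mm.
Intermediate landings: 3 × 1350 = 4050 mm.
Top and bottom landings: 2 × 1525 = 3050 mm.
Total = 36756 + 4050 + 3050 = 43856 mm.
= 43.86 m.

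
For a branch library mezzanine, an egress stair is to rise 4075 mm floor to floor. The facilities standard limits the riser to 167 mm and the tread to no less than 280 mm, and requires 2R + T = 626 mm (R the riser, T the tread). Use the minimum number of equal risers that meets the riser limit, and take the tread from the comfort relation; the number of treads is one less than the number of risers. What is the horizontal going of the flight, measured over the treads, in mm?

⌈4075/167⌉ = 25 risers.
R = 4075 ÷ 25 = 163 mm.
T = 626 − 2·163 = 300 mm, which satisfies the 280 mm minimum.
25 risers give 24 treads; going = 24 × 300 = 7200 mm.

7200 mm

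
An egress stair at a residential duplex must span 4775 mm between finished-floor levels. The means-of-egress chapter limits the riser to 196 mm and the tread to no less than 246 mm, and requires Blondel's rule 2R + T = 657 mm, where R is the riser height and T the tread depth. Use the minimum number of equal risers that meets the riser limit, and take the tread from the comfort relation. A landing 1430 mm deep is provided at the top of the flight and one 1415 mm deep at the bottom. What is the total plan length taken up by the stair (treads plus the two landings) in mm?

At most 196 each: 4775/196 = 24.36, giving 25 risers.
Each riser is 4775/25 = 191 mm (≤ 196 mm).
T = 657 − 2·191 = 275 mm, which satisfies the 246 mm minimum.
25 risers give 24 treads; going = 24 × 275 = 6600 mm.
Enclosure = 6600 + 1430 + 1415 = 9445 mm.

9445 mm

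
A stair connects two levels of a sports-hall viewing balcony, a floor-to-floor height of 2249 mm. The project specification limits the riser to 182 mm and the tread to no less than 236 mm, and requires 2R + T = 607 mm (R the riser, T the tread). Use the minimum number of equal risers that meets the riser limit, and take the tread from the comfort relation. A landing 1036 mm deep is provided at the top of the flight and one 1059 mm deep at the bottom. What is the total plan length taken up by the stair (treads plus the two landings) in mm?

2249 / 182 = 12.357 → round up to 13 risers.
Each riser is 2249/13 = 173 mm (≤ 182 mm).
T = 607 − 2·173 = 261 mm, which satisfies the 236 mm minimum.
13 risers give 12 treads; going = 12 × 261 = 3132 mm.
Add landings: 3132 + 1036 + 1059 = 5227 mm.

5227 mm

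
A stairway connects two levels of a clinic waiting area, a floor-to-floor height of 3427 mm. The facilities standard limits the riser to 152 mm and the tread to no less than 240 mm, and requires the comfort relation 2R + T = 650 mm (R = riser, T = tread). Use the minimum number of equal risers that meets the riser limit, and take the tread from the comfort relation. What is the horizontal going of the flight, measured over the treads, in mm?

⌈3427/152⌉ = 23 risers.
R = 3427 ÷ 23 = 149 mm.
From 2R + T = 650: T = 650 − 298 = 352 mm.
23 risers give 22 treads; going = 22 × 352 = 7744 mm.

7744 mm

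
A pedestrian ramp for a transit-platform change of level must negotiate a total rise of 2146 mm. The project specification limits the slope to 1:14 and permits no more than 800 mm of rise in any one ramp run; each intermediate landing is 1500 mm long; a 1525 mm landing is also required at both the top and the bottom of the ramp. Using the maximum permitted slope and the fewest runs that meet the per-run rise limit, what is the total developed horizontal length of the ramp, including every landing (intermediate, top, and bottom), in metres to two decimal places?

2146 / 800 = 2.683 → round up to 3 ramp runs. That means 2 intermediate landings.
Horizontal run for 2146 mm of rise at 1:14 is 2146 × 14 = 30044 mm.
2 intermediate landings contribute 2 × 1500 = 3000 mm.
Top and bottom landings: 2 × 1525 = 3050 mm.
Total = 30044 + 3000 + 3050 = 36094 mm.
= 36.09 m.

36.09 m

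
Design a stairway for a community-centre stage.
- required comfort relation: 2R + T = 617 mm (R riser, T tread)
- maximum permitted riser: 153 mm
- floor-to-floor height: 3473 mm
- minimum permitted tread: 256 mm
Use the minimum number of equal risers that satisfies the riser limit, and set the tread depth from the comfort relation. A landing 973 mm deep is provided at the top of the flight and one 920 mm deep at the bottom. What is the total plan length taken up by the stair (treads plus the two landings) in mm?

3473 / 153 = 22.699 → round up to 23 risers.
Each riser is 3473/23 = 151 mm (≤ 153 mm).
From 2R + T = 617: T = 617 − 302 = 315 mm.
23 risers give 22 treads; going = 22 × 315 = 6930 mm.
Enclosure = 6930 + 973 + 920 = 8823 mm.

8823 mm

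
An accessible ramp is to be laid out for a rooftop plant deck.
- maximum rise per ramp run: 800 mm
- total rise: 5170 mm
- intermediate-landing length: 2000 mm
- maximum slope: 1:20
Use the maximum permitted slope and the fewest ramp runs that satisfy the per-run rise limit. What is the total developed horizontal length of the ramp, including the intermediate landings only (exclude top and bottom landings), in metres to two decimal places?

115.40 m

5170 / 800 = 6.46, so 7 ramp runs are needed. That means 6 intermediate landings.
Ramp run (horizontal) at 1:20: 5170 × 20 = 103400 mm.
Intermediate landings: 6 × 2000 = 12000 mm.
Developed length = 103400 + 12000 = 115400 mm.
= 115.40 m.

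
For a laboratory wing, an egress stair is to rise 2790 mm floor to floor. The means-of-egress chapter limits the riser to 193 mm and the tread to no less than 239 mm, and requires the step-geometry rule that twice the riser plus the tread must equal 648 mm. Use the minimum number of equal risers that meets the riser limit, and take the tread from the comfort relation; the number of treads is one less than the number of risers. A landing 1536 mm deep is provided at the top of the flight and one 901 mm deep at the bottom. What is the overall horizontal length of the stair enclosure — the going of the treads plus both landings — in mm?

6301 mm

2790 / 193 = 14.46, so 15 risers are needed.
R = 2790 ÷ 15 = 186 mm.
T = 648 − 2·186 = 276 mm, which satisfies the 239 mm minimum.
Going = (15 − 1) × 276 = 3864 mm.
Enclosure = 3864 + 1536 + 901 = 6301 mm.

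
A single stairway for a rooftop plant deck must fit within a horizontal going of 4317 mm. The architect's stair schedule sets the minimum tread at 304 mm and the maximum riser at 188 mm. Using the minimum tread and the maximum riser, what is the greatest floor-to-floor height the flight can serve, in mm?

Treads that fit: ⌊4317 / 304⌋ = 14.
Risers = treads + 1 = 15.
Maximum height = 15 × 188 = 2820 mm.

2820 mm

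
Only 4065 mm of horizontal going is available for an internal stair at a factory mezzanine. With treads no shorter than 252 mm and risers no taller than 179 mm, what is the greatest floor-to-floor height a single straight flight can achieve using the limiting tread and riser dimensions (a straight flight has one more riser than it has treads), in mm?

Treads that fit: ⌊4065 / 252⌋ = 16.
Risers = treads + 1 = 17.
Maximum height = 17 × 179 = 3043 mm.

3043 mm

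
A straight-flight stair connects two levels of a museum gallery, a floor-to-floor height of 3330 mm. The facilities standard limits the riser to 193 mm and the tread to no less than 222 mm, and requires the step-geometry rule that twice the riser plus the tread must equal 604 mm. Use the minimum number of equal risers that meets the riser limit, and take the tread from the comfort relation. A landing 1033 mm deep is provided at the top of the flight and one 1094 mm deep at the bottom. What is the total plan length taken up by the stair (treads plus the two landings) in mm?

6105 mm

3330 / 193 = 17.254 → round up to 18 risers.
R = 3330 ÷ 18 = 185 mm.
From 2R + T = 604: T = 604 − 370 = 234 mm.
Going = (18 − 1) × 234 = 3978 mm.
Enclosure = 3978 + 1033 + 1094 = 6105 mm.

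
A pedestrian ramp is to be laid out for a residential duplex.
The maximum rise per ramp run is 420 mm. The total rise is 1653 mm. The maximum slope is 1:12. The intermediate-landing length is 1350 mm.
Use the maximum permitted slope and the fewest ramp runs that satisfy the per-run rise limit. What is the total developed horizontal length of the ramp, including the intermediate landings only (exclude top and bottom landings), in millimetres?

⌈1653/420⌉ = 4 ramp runs. That means 3 intermediate landings.
Ramp run (horizontal) at 1:12: 1653 × 12 = 19836 mm.
3 intermediate landings contribute 3 × 1350 = 4050 mm.
Developed length = 19836 + 4050 = 23886 mm.

23886 mm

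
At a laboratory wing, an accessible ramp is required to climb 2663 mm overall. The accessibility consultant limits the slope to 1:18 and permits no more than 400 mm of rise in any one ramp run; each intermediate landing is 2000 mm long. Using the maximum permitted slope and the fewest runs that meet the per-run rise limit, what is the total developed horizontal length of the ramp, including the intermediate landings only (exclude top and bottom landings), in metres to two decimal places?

59.93 m

At most 400 each: 2663/400 = 6.66, giving 7 ramp runs. That means 6 intermediate landings.
Ramp run (horizontal) at 1:18: 2663 × 18 = 47934 mm.
Intermediate landings: 6 × 2000 = 12000 mm.
Developed length = 47934 + 12000 = 59934 mm.
= 59.93 m.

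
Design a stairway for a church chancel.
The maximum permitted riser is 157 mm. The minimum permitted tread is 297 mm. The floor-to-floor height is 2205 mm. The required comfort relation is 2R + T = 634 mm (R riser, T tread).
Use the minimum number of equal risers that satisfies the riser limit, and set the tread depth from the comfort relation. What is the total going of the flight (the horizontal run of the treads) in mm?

4760 mm

⌈2205/157⌉ = 15 risers.
R = 2205 ÷ 15 = 147 mm.
T = 634 − 2·147 = 340 mm, which satisfies the 297 mm minimum.
15 risers give 14 treads; going = 14 × 340 = 4760 mm.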